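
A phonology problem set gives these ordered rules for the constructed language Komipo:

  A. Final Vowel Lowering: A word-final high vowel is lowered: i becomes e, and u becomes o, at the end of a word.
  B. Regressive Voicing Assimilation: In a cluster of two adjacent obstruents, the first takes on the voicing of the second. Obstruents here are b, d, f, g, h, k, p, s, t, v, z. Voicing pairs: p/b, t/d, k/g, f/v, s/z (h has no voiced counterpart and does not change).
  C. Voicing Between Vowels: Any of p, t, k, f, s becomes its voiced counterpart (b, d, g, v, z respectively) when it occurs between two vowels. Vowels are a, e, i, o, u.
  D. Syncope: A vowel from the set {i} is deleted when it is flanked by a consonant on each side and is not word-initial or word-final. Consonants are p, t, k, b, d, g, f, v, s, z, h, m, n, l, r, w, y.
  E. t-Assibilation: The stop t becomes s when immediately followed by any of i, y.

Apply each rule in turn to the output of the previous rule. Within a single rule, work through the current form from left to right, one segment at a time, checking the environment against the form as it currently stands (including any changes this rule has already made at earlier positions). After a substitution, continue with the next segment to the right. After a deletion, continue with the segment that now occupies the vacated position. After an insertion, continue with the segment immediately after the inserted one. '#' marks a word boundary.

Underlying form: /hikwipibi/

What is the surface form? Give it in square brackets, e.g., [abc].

A Final Vowel Lowering: [hikwipibi] → [hikwipibe]
B Regressive Voicing Assimilation: no change — [hikwipibe]
C Voicing Between Vowels: [hikwipibe] → [hikwibibe]
D Syncope: [hikwibibe] → [hkwbbe]
E t-Assibilation: no change — [hkwbbe]

[hkwbbe]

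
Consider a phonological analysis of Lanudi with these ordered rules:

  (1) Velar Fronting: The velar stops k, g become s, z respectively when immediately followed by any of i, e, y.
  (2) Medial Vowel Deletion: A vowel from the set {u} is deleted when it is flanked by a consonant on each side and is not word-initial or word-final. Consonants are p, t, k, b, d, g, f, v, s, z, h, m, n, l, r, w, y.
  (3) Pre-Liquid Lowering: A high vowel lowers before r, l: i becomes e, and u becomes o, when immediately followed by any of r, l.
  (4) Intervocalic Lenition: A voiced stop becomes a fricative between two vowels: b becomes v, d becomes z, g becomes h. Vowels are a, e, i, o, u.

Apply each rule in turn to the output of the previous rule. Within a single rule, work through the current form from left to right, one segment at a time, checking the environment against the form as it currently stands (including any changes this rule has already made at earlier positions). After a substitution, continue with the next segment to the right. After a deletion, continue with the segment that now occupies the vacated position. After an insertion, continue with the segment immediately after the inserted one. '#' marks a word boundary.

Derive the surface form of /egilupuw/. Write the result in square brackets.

[ezelpw]

(1) Velar Fronting: [egilupuw] → [ezilupuw]
(2) Medial Vowel Deletion: [ezilupuw] → [ezilpw]
(3) Pre-Liquid Lowering: [ezilpw] → [ezelpw]
(4) Intervocalic Lenition: no change — [ezelpw]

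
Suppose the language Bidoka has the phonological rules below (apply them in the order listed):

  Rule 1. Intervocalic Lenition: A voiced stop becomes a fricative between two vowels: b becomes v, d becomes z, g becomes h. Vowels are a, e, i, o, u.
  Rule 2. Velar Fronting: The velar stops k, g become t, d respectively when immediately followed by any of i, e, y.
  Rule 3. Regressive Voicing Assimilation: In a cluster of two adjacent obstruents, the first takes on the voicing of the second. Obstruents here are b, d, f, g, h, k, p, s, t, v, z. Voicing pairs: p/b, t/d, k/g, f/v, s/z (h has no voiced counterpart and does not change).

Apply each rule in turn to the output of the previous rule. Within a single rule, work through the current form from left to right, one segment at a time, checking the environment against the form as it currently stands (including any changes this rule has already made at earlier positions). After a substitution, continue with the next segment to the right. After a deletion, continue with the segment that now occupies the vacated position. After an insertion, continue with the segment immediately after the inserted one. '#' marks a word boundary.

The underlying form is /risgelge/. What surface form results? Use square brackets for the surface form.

[rizdelde]

Rule 1 Intervocalic Lenition: no change — [risgelge]
Rule 2 Velar Fronting: [risgelge] → [risdelde]
Rule 3 Regressive Voicing Assimilation: [risdelde] → [rizdelde]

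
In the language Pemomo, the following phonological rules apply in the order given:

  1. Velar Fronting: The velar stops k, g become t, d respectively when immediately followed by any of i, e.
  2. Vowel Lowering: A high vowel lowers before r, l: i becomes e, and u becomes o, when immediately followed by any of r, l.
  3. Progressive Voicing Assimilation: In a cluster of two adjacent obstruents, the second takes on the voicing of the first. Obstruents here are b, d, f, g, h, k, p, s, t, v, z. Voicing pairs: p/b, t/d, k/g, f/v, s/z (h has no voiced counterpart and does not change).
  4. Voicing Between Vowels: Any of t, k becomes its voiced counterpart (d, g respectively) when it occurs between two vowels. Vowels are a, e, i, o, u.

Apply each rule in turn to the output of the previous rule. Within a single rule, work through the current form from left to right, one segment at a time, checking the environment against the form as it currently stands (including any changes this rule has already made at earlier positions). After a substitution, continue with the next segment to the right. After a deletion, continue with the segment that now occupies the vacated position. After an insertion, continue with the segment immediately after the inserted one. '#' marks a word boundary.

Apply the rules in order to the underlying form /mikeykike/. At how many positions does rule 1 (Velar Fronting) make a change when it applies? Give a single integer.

1 Velar Fronting: [mikeykike] → [miteytite]
2 Vowel Lowering: no change — [miteytite]
3 Progressive Voicing Assimilation: no change — [miteytite]
4 Voicing Between Vowels: [miteytite] → [mideytide]
Rule 1 changed 3 position(s).

3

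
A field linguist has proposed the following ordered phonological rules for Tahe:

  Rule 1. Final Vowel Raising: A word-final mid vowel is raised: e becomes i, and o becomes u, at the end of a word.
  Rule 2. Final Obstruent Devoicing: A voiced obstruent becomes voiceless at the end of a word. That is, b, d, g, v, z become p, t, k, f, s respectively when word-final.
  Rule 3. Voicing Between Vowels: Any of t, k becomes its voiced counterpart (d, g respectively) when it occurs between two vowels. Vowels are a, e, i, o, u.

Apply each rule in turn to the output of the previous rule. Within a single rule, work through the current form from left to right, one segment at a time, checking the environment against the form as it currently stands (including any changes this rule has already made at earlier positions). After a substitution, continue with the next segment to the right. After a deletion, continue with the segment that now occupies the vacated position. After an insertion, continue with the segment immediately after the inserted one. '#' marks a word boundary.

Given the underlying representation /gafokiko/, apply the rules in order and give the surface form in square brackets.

Rule 1 Final Vowel Raising: [gafokiko] → [gafokiku]
Rule 2 Final Obstruent Devoicing: no change — [gafokiku]
Rule 3 Voicing Between Vowels: [gafokiku] → [gafogigu]

[gafogigu]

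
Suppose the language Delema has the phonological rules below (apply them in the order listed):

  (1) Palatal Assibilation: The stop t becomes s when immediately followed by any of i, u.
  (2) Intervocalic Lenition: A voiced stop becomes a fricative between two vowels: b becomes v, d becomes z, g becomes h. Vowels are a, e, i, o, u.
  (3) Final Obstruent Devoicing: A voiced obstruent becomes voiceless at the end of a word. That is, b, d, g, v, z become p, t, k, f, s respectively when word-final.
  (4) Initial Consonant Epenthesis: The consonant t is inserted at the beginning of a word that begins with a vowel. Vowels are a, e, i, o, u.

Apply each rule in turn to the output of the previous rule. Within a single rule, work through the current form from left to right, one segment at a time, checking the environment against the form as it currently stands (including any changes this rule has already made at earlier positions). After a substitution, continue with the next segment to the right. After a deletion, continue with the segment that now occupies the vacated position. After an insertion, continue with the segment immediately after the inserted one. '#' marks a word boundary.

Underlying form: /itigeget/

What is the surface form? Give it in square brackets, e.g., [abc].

(1) Palatal Assibilation: [itigeget] → [isigeget]
(2) Intervocalic Lenition: [isigeget] → [isihehet]
(3) Final Obstruent Devoicing: no change — [isihehet]
(4) Initial Consonant Epenthesis: [isihehet] → [tisihehet]

[tisihehet]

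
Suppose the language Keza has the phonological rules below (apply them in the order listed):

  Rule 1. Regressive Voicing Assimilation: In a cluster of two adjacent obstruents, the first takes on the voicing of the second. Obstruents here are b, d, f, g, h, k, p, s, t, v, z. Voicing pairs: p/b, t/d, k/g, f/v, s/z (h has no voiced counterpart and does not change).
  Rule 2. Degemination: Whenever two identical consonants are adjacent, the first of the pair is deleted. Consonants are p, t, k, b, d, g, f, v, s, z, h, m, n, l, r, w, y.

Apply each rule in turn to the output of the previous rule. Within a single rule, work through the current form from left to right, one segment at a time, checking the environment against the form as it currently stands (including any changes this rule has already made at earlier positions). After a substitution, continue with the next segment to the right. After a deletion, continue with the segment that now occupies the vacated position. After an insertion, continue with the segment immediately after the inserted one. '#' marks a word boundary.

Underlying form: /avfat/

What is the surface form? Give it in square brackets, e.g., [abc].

[afat]

Rule 1 Regressive Voicing Assimilation: [avfat] → [affat]
Rule 2 Degemination: [affat] → [afat]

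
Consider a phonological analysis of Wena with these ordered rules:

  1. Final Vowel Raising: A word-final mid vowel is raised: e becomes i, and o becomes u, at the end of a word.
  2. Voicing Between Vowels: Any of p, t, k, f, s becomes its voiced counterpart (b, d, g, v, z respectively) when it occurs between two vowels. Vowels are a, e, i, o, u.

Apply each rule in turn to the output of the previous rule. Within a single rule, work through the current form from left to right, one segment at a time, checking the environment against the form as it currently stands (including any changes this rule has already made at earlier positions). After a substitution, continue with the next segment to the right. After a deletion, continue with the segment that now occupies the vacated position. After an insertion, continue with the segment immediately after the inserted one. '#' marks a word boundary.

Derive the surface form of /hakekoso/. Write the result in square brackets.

[hagegozu]

1 Final Vowel Raising: [hakekoso] → [hakekosu]
2 Voicing Between Vowels: [hakekosu] → [hagegozu]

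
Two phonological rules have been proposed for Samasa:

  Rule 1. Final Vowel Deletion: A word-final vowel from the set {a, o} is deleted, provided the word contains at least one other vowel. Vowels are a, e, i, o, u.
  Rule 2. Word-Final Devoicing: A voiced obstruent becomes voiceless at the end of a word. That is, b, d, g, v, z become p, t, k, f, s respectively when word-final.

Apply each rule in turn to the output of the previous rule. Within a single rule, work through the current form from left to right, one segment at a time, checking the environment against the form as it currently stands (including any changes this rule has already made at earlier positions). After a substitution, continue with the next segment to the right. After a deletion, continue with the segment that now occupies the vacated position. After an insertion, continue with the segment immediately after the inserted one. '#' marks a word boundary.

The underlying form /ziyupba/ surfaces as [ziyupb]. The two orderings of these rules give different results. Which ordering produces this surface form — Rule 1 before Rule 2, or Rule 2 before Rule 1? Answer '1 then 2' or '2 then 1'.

2 then 1

Order 1 then 2:
  1 Final Vowel Deletion: [ziyupba] → [ziyupb]
  2 Word-Final Devoicing: [ziyupb] → [ziyupp]
  result: [ziyupp]
Order 2 then 1:
  2 Word-Final Devoicing: no change — [ziyupba]
  1 Final Vowel Deletion: [ziyupba] → [ziyupb]
  result: [ziyupb]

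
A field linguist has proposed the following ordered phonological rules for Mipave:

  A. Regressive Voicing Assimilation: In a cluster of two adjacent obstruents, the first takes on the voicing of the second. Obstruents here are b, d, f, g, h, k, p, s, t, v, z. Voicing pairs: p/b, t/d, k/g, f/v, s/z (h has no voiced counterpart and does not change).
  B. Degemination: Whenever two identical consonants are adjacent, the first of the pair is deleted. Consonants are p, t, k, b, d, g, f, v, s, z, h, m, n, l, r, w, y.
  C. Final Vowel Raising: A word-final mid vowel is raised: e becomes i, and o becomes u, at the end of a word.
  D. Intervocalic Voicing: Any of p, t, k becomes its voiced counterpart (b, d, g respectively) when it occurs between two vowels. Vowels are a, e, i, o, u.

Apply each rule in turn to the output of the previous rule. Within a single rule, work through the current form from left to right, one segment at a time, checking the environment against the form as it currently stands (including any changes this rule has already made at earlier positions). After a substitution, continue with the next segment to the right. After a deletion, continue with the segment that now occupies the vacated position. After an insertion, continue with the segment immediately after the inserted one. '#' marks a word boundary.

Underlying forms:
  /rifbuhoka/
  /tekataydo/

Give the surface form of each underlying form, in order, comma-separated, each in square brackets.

[rivbuhoga], [tegadaydu]

/rifbuhoka/:
  A Regressive Voicing Assimilation: [rifbuhoka] → [rivbuhoka]
  B Degemination: no change — [rivbuhoka]
  C Final Vowel Raising: no change — [rivbuhoka]
  D Intervocalic Voicing: [rivbuhoka] → [rivbuhoga]
/tekataydo/:
  A Regressive Voicing Assimilation: no change — [tekataydo]
  B Degemination: no change — [tekataydo]
  C Final Vowel Raising: [tekataydo] → [tekataydu]
  D Intervocalic Voicing: [tekataydu] → [tegadaydu]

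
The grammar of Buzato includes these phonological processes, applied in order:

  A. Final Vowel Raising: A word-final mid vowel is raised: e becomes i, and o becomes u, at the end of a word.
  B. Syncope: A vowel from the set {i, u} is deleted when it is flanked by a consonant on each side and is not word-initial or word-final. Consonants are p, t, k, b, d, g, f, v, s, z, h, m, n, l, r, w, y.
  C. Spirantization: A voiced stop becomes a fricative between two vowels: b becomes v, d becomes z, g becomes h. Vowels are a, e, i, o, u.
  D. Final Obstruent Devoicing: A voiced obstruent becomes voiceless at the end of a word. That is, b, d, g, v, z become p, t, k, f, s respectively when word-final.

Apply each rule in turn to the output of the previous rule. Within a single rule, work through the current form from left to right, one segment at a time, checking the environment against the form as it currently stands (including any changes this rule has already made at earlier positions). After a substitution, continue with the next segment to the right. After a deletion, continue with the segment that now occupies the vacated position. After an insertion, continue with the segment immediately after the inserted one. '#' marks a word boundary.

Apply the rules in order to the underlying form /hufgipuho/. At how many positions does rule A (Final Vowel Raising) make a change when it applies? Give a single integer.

1

A Final Vowel Raising: [hufgipuho] → [hufgipuhu]
B Syncope: [hufgipuhu] → [hfgphu]
C Spirantization: no change — [hfgphu]
D Final Obstruent Devoicing: no change — [hfgphu]
Rule A changed 1 position(s).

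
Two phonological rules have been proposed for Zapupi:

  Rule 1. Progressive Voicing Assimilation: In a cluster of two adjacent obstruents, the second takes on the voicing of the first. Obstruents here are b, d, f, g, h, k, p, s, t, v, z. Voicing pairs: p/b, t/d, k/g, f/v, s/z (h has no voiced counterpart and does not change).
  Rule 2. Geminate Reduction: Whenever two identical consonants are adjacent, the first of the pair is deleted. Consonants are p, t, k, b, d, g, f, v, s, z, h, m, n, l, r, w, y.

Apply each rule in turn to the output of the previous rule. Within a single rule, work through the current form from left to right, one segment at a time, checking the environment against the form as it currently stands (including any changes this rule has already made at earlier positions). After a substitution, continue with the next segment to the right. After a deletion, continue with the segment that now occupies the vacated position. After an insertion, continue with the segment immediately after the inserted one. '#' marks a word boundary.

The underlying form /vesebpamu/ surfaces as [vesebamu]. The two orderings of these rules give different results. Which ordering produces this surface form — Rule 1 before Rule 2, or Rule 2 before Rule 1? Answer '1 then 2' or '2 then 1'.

1 then 2

Order 1 then 2:
  1 Progressive Voicing Assimilation: [vesebpamu] → [vesebbamu]
  2 Geminate Reduction: [vesebbamu] → [vesebamu]
  result: [vesebamu]
Order 2 then 1:
  2 Geminate Reduction: no change — [vesebpamu]
  1 Progressive Voicing Assimilation: [vesebpamu] → [vesebbamu]
  result: [vesebbamu]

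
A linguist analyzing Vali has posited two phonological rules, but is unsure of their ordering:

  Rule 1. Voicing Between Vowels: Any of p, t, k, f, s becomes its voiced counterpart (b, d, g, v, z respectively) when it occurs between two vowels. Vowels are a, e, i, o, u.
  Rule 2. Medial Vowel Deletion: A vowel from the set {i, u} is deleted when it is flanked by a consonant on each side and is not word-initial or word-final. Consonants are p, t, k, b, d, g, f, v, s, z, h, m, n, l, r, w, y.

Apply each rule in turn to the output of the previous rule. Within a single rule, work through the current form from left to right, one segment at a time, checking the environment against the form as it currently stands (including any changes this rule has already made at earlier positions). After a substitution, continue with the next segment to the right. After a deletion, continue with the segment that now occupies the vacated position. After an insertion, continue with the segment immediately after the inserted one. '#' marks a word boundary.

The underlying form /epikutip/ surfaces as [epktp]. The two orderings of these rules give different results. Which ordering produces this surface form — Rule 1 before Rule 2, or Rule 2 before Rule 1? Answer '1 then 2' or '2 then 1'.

Order 1 then 2:
  1 Voicing Between Vowels: [epikutip] → [ebigudip]
  2 Medial Vowel Deletion: [ebigudip] → [ebgdp]
  result: [ebgdp]
Order 2 then 1:
  2 Medial Vowel Deletion: [epikutip] → [epktp]
  1 Voicing Between Vowels: no change — [epktp]
  result: [epktp]

2 then 1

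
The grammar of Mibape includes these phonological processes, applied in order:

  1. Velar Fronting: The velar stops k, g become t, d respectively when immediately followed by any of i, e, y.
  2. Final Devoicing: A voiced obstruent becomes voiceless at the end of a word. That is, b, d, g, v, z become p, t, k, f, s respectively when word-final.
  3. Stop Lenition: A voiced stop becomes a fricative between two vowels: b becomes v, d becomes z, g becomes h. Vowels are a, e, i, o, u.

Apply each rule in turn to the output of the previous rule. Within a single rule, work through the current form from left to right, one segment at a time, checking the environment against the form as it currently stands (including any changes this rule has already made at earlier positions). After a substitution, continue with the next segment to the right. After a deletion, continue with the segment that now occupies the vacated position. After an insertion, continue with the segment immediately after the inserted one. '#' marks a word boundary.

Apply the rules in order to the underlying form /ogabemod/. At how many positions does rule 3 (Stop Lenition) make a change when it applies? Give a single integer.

2

1 Velar Fronting: no change — [ogabemod]
2 Final Devoicing: [ogabemod] → [ogabemot]
3 Stop Lenition: [ogabemot] → [ohavemot]
Rule 3 changed 2 position(s).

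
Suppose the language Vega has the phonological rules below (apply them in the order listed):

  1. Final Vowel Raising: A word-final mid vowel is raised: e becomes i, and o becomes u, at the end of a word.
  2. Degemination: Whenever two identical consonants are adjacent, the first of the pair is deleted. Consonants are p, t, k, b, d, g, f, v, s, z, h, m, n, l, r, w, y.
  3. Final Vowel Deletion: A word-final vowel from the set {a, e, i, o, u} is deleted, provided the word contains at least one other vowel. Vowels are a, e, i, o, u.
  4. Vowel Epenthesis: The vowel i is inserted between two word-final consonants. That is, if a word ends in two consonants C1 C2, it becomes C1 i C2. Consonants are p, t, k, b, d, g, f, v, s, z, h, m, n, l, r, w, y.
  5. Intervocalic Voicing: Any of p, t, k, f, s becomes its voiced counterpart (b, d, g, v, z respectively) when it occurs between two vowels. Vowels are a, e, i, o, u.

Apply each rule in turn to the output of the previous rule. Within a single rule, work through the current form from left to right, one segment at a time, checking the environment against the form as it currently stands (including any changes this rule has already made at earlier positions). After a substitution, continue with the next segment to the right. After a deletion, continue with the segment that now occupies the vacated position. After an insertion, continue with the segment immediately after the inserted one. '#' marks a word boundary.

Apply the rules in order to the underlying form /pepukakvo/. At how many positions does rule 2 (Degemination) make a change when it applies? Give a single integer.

1 Final Vowel Raising: [pepukakvo] → [pepukakvu]
2 Degemination: no change — [pepukakvu]
3 Final Vowel Deletion: [pepukakvu] → [pepukakv]
4 Vowel Epenthesis: [pepukakv] → [pepukakiv]
5 Intervocalic Voicing: [pepukakiv] → [pebugagiv]
Rule 2 changed 0 position(s).

0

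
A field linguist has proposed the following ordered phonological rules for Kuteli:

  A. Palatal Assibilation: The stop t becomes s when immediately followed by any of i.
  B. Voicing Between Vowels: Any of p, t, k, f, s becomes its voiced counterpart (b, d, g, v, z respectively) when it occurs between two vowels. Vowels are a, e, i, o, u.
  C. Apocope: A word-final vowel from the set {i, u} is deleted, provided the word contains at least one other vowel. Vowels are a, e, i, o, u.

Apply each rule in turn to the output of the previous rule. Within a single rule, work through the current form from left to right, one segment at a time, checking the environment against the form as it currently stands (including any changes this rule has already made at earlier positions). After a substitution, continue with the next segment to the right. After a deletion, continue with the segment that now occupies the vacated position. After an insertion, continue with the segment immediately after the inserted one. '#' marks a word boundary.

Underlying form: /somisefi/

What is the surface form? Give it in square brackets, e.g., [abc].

[somizev]

A Palatal Assibilation: no change — [somisefi]
B Voicing Between Vowels: [somisefi] → [somizevi]
C Apocope: [somizevi] → [somizev]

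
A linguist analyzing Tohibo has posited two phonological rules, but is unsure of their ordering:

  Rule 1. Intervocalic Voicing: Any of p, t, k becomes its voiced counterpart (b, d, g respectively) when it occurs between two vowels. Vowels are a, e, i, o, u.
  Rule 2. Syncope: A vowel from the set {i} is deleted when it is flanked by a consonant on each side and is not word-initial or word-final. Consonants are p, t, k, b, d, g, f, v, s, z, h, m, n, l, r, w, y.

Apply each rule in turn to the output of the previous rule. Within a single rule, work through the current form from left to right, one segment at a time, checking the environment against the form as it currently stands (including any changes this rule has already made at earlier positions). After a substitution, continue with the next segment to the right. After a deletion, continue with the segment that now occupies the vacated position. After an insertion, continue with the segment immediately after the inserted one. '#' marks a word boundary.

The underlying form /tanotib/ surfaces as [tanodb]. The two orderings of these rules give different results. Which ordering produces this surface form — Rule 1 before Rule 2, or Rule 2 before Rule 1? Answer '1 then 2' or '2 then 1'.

Order 1 then 2:
  1 Intervocalic Voicing: [tanotib] → [tanodib]
  2 Syncope: [tanodib] → [tanodb]
  result: [tanodb]
Order 2 then 1:
  2 Syncope: [tanotib] → [tanotb]
  1 Intervocalic Voicing: no change — [tanotb]
  result: [tanotb]

1 then 2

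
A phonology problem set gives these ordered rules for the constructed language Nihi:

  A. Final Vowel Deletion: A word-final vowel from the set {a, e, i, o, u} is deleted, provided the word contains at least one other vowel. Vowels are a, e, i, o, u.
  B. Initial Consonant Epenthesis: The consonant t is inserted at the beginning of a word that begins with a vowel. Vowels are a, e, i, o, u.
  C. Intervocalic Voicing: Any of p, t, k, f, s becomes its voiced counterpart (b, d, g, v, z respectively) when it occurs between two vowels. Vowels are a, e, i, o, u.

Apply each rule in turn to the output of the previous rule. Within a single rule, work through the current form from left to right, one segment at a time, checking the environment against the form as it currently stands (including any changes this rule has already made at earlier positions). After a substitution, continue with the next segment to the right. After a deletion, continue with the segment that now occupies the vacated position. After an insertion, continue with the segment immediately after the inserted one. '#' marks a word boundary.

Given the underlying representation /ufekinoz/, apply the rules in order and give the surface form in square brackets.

A Final Vowel Deletion: no change — [ufekinoz]
B Initial Consonant Epenthesis: [ufekinoz] → [tufekinoz]
C Intervocalic Voicing: [tufekinoz] → [tuveginoz]

[tuveginoz]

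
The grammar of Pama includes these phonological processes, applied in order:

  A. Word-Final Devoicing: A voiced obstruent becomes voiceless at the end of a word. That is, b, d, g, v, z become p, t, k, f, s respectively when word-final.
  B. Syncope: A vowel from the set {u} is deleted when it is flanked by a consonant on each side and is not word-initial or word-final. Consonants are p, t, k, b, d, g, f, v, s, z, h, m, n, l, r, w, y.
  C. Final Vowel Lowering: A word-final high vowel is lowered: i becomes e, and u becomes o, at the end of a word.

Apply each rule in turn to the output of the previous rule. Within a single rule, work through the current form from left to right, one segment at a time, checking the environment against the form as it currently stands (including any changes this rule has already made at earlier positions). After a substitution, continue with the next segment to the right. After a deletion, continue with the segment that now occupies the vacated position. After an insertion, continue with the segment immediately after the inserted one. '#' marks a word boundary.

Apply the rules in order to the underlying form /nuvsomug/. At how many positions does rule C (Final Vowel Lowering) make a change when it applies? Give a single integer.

A Word-Final Devoicing: [nuvsomug] → [nuvsomuk]
B Syncope: [nuvsomuk] → [nvsomk]
C Final Vowel Lowering: no change — [nvsomk]
Rule C changed 0 position(s).

0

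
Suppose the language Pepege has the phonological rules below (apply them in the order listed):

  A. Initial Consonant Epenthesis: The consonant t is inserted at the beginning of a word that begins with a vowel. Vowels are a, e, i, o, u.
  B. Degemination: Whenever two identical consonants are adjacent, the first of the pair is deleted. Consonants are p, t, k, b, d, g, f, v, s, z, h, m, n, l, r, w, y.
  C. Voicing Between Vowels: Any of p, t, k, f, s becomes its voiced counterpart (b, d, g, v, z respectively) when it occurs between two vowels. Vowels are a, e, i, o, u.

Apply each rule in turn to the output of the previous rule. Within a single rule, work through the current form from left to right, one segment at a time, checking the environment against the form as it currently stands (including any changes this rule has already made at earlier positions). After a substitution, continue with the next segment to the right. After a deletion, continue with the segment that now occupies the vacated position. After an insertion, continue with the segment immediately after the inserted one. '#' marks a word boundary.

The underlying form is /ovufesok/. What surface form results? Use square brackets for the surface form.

[tovuvezok]

A Initial Consonant Epenthesis: [ovufesok] → [tovufesok]
B Degemination: no change — [tovufesok]
C Voicing Between Vowels: [tovufesok] → [tovuvezok]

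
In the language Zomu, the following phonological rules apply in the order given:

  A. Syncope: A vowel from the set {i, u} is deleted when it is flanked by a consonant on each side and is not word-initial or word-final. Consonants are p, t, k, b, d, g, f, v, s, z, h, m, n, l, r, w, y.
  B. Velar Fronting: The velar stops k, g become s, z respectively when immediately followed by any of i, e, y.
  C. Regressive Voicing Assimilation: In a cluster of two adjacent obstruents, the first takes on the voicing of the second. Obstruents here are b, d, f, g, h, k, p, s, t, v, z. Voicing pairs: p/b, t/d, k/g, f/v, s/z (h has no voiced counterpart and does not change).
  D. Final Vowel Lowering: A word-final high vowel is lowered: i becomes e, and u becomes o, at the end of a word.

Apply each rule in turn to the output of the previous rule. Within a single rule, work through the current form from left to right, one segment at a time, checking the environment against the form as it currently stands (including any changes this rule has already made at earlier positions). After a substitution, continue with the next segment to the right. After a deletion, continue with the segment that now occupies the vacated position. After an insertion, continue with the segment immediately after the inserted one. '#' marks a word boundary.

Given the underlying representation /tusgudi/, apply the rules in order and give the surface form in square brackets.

[tzgde]

A Syncope: [tusgudi] → [tsgdi]
B Velar Fronting: no change — [tsgdi]
C Regressive Voicing Assimilation: [tsgdi] → [tzgdi]
D Final Vowel Lowering: [tzgdi] → [tzgde]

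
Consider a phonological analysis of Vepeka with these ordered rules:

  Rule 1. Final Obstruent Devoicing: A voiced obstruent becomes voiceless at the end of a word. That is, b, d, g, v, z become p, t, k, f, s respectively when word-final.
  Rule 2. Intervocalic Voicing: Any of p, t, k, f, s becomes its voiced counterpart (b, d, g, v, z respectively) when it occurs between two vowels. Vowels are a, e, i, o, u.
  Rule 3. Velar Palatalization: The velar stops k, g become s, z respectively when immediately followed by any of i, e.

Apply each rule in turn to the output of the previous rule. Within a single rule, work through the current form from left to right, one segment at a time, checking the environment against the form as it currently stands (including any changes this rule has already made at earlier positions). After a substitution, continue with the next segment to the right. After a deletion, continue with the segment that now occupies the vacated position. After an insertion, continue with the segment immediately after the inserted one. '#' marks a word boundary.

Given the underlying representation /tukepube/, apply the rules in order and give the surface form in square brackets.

Rule 1 Final Obstruent Devoicing: no change — [tukepube]
Rule 2 Intervocalic Voicing: [tukepube] → [tugebube]
Rule 3 Velar Palatalization: [tugebube] → [tuzebube]

[tuzebube]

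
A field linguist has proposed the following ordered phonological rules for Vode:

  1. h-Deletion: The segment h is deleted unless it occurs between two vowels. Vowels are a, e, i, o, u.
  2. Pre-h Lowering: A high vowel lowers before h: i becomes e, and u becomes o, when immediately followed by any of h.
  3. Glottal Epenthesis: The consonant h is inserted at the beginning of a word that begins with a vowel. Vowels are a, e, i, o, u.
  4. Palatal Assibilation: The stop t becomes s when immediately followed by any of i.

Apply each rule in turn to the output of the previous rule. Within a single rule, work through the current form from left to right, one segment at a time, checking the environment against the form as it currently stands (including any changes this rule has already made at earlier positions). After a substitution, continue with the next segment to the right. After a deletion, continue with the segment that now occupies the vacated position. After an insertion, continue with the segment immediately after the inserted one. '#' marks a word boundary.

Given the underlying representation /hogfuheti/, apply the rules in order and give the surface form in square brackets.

1 h-Deletion: [hogfuheti] → [ogfuheti]
2 Pre-h Lowering: [ogfuheti] → [ogfoheti]
3 Glottal Epenthesis: [ogfoheti] → [hogfoheti]
4 Palatal Assibilation: [hogfoheti] → [hogfohesi]

[hogfohesi]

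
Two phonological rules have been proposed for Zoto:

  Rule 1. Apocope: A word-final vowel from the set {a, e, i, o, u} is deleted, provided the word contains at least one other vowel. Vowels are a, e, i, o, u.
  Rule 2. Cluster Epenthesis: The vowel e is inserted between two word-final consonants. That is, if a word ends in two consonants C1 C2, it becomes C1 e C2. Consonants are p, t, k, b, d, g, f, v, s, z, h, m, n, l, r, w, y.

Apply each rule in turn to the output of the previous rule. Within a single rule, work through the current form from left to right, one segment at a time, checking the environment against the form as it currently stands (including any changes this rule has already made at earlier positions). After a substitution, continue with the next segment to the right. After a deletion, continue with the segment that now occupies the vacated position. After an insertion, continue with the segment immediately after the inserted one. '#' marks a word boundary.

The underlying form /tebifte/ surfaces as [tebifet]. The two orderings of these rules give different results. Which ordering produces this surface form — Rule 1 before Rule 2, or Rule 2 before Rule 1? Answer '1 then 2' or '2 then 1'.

1 then 2

Order 1 then 2:
  1 Apocope: [tebifte] → [tebift]
  2 Cluster Epenthesis: [tebift] → [tebifet]
  result: [tebifet]
Order 2 then 1:
  2 Cluster Epenthesis: no change — [tebifte]
  1 Apocope: [tebifte] → [tebift]
  result: [tebift]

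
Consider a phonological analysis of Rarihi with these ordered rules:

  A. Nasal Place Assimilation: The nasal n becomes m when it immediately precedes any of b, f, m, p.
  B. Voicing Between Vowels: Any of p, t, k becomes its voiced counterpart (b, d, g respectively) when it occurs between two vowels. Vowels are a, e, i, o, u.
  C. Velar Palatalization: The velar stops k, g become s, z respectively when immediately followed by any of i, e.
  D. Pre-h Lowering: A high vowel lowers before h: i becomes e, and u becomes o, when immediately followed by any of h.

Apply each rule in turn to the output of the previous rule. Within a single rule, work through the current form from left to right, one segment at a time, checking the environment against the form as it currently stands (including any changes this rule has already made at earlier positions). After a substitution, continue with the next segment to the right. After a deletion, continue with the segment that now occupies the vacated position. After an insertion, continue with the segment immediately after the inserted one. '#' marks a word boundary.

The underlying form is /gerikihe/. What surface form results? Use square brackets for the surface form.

A Nasal Place Assimilation: no change — [gerikihe]
B Voicing Between Vowels: [gerikihe] → [gerigihe]
C Velar Palatalization: [gerigihe] → [zerizihe]
D Pre-h Lowering: [zerizihe] → [zerizehe]

[zerizehe]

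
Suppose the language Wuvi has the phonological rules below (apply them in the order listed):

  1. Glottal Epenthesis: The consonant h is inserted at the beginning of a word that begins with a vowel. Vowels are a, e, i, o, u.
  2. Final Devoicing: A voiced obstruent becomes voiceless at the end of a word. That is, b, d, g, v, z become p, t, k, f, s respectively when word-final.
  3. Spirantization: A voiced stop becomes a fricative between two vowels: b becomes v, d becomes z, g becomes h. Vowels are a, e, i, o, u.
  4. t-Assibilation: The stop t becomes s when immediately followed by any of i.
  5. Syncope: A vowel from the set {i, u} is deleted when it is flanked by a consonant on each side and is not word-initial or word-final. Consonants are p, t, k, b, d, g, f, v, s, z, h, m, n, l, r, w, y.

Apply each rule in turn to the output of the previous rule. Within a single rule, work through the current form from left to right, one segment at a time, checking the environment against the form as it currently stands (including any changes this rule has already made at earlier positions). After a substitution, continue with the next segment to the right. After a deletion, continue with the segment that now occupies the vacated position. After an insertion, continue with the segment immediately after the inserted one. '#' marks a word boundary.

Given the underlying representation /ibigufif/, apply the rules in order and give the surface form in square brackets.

[hvhff]

1 Glottal Epenthesis: [ibigufif] → [hibigufif]
2 Final Devoicing: no change — [hibigufif]
3 Spirantization: [hibigufif] → [hivihufif]
4 t-Assibilation: no change — [hivihufif]
5 Syncope: [hivihufif] → [hvhff]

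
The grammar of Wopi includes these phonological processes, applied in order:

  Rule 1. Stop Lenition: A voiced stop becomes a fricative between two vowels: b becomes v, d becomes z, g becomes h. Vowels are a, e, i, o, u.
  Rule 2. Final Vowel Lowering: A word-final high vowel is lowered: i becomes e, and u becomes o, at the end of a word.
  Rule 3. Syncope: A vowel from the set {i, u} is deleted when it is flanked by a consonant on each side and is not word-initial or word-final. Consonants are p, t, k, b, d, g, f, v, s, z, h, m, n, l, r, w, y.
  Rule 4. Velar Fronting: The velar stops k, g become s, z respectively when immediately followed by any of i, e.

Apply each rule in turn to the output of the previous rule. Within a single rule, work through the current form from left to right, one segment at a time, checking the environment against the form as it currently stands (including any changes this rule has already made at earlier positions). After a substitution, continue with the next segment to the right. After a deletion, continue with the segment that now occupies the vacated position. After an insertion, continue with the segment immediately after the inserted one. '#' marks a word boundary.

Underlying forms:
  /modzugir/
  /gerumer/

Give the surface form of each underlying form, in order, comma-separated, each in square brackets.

/modzugir/:
  Rule 1 Stop Lenition: [modzugir] → [modzuhir]
  Rule 2 Final Vowel Lowering: no change — [modzuhir]
  Rule 3 Syncope: [modzuhir] → [modzhr]
  Rule 4 Velar Fronting: no change — [modzhr]
/gerumer/:
  Rule 1 Stop Lenition: no change — [gerumer]
  Rule 2 Final Vowel Lowering: no change — [gerumer]
  Rule 3 Syncope: [gerumer] → [germer]
  Rule 4 Velar Fronting: [germer] → [zermer]

[modzhr], [zermer]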